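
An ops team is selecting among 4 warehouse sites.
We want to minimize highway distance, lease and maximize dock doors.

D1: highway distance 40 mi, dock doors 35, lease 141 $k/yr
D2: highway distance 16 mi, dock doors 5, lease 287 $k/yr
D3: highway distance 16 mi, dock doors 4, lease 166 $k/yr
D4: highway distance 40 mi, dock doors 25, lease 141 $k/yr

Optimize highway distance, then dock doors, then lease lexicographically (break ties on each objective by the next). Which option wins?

D2

First minimize highway distance: best is 16, kept {D2, D3}.
Then maximize dock doors: best is 5, kept {D2}.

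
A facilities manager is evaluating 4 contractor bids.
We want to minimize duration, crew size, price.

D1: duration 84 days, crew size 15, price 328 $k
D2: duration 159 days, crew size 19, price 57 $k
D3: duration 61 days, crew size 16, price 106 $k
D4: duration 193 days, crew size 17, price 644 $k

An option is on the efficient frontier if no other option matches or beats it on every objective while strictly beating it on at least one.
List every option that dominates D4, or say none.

D1: duration 84≤193, crew size 15≤17, price 328≤644 — dominates D4.
D3: duration 61≤193, crew size 16≤17, price 106≤644 — dominates D4.
Others (D2) are each worse than D4 on at least one objective.

D1, D3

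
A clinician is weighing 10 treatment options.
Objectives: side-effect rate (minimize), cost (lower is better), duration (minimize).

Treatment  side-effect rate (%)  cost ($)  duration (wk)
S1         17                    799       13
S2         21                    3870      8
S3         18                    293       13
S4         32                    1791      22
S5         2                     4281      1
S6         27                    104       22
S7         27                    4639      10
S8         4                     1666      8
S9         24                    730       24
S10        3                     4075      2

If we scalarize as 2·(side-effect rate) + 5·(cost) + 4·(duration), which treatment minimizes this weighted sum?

S1: 2·17 + 5·799 + 4·13 = 4081
S2: 2·21 + 5·3870 + 4·8 = 19424
S3: 2·18 + 5·293 + 4·13 = 1553
S4: 2·32 + 5·1791 + 4·22 = 9107
S5: 2·2 + 5·4281 + 4·1 = 21413
S6: 2·27 + 5·104 + 4·22 = 662
S7: 2·27 + 5·4639 + 4·10 = 23289
S8: 2·4 + 5·1666 + 4·8 = 8370
S9: 2·24 + 5·730 + 4·24 = 3794
S10: 2·3 + 5·4075 + 4·2 = 20389
Lowest: S6 at 662.

S6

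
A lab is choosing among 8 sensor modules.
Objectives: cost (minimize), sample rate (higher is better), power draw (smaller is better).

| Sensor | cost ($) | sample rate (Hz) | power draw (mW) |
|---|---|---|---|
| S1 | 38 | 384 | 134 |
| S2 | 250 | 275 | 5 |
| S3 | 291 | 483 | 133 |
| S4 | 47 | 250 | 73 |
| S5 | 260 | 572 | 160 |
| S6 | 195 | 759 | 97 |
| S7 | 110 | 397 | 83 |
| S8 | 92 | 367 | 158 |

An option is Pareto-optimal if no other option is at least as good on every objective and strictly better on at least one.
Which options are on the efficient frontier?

S1, S2, S4, S6, S7

S1: not dominated (best cost).
S2: not dominated (best power draw).
S3: dominated by S6 (cost 195≤291, sample rate 759≥483, power draw 97≤133).
S4: not dominated.
S5: dominated by S6 (cost 195≤260, sample rate 759≥572, power draw 97≤160).
S6: not dominated (best sample rate).
S7: not dominated.
S8: dominated by S1 (cost 38≤92, sample rate 384≥367, power draw 134≤158).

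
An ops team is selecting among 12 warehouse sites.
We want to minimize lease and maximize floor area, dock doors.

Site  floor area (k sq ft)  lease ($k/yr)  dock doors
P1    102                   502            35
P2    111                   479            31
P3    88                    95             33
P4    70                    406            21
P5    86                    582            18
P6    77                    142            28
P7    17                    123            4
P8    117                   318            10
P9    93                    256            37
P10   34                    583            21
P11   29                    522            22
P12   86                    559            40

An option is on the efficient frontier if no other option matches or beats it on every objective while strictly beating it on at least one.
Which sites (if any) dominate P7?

P3

P3: floor area 88≥17, lease 95≤123, dock doors 33≥4 — dominates P7.
Others (P1, P2, P4, P5, P6, P8, P9, P10, P11, P12) are each worse than P7 on at least one objective.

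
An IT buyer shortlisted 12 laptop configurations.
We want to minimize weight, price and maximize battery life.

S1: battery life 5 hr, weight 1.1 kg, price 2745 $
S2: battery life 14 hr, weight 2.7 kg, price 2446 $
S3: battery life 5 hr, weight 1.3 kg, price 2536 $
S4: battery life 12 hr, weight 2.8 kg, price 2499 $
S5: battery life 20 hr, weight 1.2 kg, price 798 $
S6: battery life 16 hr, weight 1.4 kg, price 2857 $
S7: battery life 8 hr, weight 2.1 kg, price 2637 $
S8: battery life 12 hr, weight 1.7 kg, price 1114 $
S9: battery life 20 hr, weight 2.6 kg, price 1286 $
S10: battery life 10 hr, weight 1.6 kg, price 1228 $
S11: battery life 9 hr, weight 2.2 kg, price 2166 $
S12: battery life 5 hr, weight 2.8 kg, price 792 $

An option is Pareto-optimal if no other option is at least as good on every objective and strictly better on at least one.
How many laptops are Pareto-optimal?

3

S1: not dominated (best weight).
S2: dominated by S5 (battery life 20≥14, weight 1.2≤2.7, price 798≤2446).
S3: dominated by S5 (battery life 20≥5, weight 1.2≤1.3, price 798≤2536).
S4: dominated by S2 (battery life 14≥12, weight 2.7≤2.8, price 2446≤2499).
S5: not dominated.
S6: dominated by S5 (battery life 20≥16, weight 1.2≤1.4, price 798≤2857).
S7: dominated by S5 (battery life 20≥8, weight 1.2≤2.1, price 798≤2637).
S8: dominated by S5 (battery life 20≥12, weight 1.2≤1.7, price 798≤1114).
S9: dominated by S5 (battery life 20≥20, weight 1.2≤2.6, price 798≤1286).
S10: dominated by S5 (battery life 20≥10, weight 1.2≤1.6, price 798≤1228).
S11: dominated by S5 (battery life 20≥9, weight 1.2≤2.2, price 798≤2166).
S12: not dominated (best price).
Pareto-optimal: S1, S5, S12 → 3.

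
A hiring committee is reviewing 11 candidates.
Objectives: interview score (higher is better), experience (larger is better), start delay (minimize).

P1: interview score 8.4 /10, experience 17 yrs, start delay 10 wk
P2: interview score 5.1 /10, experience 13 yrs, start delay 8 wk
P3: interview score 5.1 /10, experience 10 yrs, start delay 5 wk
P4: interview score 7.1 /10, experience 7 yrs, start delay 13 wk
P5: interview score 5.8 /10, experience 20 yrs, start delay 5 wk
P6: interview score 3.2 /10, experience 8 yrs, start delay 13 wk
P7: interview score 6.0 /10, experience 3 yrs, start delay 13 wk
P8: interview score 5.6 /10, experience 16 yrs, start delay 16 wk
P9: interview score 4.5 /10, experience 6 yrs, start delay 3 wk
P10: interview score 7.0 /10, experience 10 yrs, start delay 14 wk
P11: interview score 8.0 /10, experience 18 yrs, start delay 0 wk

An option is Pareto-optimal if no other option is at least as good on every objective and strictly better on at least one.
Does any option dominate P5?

No

P1: worse on experience (17 vs 20).
P2: worse on interview score (5.1 vs 5.8).
P3: worse on interview score (5.1 vs 5.8).
P4: worse on experience (7 vs 20).
P6: worse on interview score (3.2 vs 5.8).
P7: worse on experience (3 vs 20).
P8: worse on interview score (5.6 vs 5.8).
P9: worse on interview score (4.5 vs 5.8).
P10: worse on experience (10 vs 20).
P11: worse on experience (18 vs 20).
No option is at least as good as P5 on every objective and strictly better on one.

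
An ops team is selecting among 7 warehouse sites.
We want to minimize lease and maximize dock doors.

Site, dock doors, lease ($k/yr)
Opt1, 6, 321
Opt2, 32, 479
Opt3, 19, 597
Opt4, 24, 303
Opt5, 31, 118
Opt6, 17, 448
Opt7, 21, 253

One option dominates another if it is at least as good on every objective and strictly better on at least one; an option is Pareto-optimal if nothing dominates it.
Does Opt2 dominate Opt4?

No

Opt2 vs Opt4: Opt2 is worse on lease (479 vs 303), so it does not dominate Opt4.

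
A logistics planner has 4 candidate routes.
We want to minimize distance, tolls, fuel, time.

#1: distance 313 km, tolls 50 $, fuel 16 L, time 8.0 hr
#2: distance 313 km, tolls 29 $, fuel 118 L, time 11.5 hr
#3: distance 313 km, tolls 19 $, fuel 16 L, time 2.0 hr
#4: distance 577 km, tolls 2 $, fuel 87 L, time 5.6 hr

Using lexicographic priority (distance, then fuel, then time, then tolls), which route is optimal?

First minimize distance: best is 313, kept {#1, #2, #3}.
Then minimize fuel: best is 16, kept {#1, #3}.
Then minimize time: best is 2.0, kept {#3}.

#3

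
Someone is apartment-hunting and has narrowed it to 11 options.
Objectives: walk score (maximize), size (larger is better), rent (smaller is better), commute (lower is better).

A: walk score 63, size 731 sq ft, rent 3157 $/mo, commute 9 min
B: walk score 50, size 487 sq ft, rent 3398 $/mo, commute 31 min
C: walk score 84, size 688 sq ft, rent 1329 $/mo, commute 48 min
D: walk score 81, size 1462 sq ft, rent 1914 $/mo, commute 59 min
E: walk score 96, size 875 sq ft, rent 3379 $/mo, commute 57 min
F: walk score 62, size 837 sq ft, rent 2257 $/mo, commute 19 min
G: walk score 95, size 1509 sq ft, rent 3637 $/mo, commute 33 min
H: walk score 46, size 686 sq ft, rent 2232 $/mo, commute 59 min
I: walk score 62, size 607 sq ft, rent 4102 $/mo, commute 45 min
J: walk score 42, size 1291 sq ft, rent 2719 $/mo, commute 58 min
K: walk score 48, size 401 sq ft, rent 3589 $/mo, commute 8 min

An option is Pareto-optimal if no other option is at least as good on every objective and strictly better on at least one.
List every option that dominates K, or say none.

none

A: worse on commute (9 vs 8).
B: worse on commute (31 vs 8).
C: worse on commute (48 vs 8).
D: worse on commute (59 vs 8).
E: worse on commute (57 vs 8).
F: worse on commute (19 vs 8).
G: worse on rent (3637 vs 3589).
H: worse on walk score (46 vs 48).
I: worse on rent (4102 vs 3589).
J: worse on walk score (42 vs 48).
No option dominates K.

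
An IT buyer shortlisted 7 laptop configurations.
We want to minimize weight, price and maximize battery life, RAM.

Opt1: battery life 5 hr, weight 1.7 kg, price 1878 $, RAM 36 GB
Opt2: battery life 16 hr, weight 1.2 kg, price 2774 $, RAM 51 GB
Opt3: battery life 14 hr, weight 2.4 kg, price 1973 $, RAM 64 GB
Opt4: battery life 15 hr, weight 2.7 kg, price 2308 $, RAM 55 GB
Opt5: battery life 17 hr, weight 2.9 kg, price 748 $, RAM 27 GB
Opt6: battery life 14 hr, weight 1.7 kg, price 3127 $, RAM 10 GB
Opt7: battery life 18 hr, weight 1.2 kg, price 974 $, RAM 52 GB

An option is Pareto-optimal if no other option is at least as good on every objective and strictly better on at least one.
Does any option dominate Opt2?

Opt7 vs Opt2: battery life 18≥16, weight 1.2≤1.2, price 974≤2774, RAM 52≥51 — Opt7 is at least as good on every objective and strictly better on at least one, so Opt7 dominates Opt2.

Yes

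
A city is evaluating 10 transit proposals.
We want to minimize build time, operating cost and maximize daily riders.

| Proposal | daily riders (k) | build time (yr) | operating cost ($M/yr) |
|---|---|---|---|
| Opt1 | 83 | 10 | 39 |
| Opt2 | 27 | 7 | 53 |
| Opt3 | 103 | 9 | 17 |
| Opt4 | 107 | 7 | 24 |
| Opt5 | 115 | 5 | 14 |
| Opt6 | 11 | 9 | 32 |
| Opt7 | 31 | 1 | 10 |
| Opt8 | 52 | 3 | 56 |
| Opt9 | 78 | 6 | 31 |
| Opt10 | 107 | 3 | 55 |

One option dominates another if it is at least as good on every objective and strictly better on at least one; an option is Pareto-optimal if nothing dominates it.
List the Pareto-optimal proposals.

Opt5, Opt7, Opt10

Opt1: dominated by Opt3 (daily riders 103≥83, build time 9≤10, operating cost 17≤39).
Opt2: dominated by Opt4 (daily riders 107≥27, build time 7≤7, operating cost 24≤53).
Opt3: dominated by Opt5 (daily riders 115≥103, build time 5≤9, operating cost 14≤17).
Opt4: dominated by Opt5 (daily riders 115≥107, build time 5≤7, operating cost 14≤24).
Opt5: not dominated (best daily riders).
Opt6: dominated by Opt3 (daily riders 103≥11, build time 9≤9, operating cost 17≤32).
Opt7: not dominated (best build time).
Opt8: dominated by Opt10 (daily riders 107≥52, build time 3≤3, operating cost 55≤56).
Opt9: dominated by Opt5 (daily riders 115≥78, build time 5≤6, operating cost 14≤31).
Opt10: not dominated.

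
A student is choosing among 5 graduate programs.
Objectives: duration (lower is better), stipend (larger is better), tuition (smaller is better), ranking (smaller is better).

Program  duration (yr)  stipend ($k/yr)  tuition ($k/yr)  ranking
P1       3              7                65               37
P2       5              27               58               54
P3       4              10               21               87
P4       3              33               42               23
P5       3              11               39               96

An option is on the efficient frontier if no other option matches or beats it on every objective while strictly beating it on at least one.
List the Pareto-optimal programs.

P3, P4, P5

P1: dominated by P4 (duration 3≤3, stipend 33≥7, tuition 42≤65, ranking 23≤37).
P2: dominated by P4 (duration 3≤5, stipend 33≥27, tuition 42≤58, ranking 23≤54).
P3: not dominated (best tuition).
P4: not dominated (best stipend).
P5: not dominated.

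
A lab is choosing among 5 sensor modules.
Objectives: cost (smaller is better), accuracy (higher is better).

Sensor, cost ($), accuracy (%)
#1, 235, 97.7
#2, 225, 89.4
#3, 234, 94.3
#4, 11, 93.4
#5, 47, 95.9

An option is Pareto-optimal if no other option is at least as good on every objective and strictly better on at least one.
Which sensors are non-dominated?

#1: not dominated (best accuracy).
#2: dominated by #4 (cost 11≤225, accuracy 93.4≥89.4).
#3: dominated by #5 (cost 47≤234, accuracy 95.9≥94.3).
#4: not dominated (best cost).
#5: not dominated.

#1, #4, #5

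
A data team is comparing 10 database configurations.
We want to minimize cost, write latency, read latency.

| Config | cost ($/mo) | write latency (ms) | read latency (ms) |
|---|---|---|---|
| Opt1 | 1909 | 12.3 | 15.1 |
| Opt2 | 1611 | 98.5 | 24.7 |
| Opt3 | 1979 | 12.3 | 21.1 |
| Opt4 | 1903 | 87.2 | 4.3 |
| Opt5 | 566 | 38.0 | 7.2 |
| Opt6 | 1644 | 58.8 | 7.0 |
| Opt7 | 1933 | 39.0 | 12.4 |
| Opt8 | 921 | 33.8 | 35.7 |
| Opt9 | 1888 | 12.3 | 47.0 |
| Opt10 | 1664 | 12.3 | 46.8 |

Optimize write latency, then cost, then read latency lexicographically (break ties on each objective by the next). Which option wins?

Opt10

First minimize write latency: best is 12.3, kept {Opt1, Opt3, Opt9, Opt10}.
Then minimize cost: best is 1664, kept {Opt10}.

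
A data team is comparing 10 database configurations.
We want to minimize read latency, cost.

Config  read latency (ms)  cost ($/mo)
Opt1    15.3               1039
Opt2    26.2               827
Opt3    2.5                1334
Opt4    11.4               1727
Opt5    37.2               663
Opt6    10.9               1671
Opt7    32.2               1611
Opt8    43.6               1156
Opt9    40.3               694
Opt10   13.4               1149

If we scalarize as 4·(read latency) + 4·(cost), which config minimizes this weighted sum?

Opt1: 4·15.3 + 4·1039 = 4217.2
Opt2: 4·26.2 + 4·827 = 3412.8
Opt3: 4·2.5 + 4·1334 = 5346.0
Opt4: 4·11.4 + 4·1727 = 6953.6
Opt5: 4·37.2 + 4·663 = 2800.8
Opt6: 4·10.9 + 4·1671 = 6727.6
Opt7: 4·32.2 + 4·1611 = 6572.8
Opt8: 4·43.6 + 4·1156 = 4798.4
Opt9: 4·40.3 + 4·694 = 2937.2
Opt10: 4·13.4 + 4·1149 = 4649.6
Lowest: Opt5 at 2800.8.

Opt5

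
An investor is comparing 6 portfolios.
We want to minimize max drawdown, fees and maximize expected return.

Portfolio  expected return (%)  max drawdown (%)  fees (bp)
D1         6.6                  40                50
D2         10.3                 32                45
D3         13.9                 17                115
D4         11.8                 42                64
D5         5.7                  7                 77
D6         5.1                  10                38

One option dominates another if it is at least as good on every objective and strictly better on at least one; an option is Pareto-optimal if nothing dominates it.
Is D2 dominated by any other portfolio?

No

D1: worse on expected return (6.6 vs 10.3).
D3: worse on fees (115 vs 45).
D4: worse on max drawdown (42 vs 32).
D5: worse on expected return (5.7 vs 10.3).
D6: worse on expected return (5.1 vs 10.3).
No option is at least as good as D2 on every objective and strictly better on one.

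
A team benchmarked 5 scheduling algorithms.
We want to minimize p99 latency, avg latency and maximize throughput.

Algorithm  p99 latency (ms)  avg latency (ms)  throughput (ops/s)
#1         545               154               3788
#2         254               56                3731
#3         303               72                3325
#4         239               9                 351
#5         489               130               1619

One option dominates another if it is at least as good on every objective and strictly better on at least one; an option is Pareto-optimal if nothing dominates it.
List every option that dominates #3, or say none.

#2: p99 latency 254≤303, avg latency 56≤72, throughput 3731≥3325 — dominates #3.
Others (#1, #4, #5) are each worse than #3 on at least one objective.

#2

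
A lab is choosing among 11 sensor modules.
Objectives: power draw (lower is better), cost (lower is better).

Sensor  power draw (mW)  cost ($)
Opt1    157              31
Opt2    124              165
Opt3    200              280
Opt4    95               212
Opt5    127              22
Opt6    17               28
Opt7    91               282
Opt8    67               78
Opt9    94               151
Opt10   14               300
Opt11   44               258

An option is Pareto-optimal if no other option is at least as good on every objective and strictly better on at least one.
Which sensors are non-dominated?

Opt5, Opt6, Opt10

Opt1: dominated by Opt5 (power draw 127≤157, cost 22≤31).
Opt2: dominated by Opt6 (power draw 17≤124, cost 28≤165).
Opt3: dominated by Opt1 (power draw 157≤200, cost 31≤280).
Opt4: dominated by Opt6 (power draw 17≤95, cost 28≤212).
Opt5: not dominated (best cost).
Opt6: not dominated.
Opt7: dominated by Opt6 (power draw 17≤91, cost 28≤282).
Opt8: dominated by Opt6 (power draw 17≤67, cost 28≤78).
Opt9: dominated by Opt6 (power draw 17≤94, cost 28≤151).
Opt10: not dominated (best power draw).
Opt11: dominated by Opt6 (power draw 17≤44, cost 28≤258).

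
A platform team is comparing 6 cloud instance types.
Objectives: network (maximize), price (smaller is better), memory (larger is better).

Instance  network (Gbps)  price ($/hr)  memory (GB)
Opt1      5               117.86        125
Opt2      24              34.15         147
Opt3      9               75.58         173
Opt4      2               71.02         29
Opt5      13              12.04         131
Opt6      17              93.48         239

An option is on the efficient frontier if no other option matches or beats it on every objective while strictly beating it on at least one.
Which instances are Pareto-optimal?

Opt1: dominated by Opt2 (network 24≥5, price 34.15≤117.86, memory 147≥125).
Opt2: not dominated (best network).
Opt3: not dominated.
Opt4: dominated by Opt2 (network 24≥2, price 34.15≤71.02, memory 147≥29).
Opt5: not dominated (best price).
Opt6: not dominated (best memory).

Opt2, Opt3, Opt5, Opt6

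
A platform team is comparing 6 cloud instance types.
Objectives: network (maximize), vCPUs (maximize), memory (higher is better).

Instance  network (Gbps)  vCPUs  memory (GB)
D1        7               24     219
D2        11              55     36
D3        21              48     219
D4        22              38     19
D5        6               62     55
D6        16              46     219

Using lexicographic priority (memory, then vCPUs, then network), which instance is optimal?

D3

First maximize memory: best is 219, kept {D1, D3, D6}.
Then maximize vCPUs: best is 48, kept {D3}.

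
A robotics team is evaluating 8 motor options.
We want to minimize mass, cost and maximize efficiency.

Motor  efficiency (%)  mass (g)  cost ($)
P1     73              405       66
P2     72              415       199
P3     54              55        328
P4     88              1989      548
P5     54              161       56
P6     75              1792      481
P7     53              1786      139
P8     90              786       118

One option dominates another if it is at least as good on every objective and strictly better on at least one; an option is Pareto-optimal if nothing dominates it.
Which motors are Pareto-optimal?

P1: not dominated.
P2: dominated by P1 (efficiency 73≥72, mass 405≤415, cost 66≤199).
P3: not dominated (best mass).
P4: dominated by P8 (efficiency 90≥88, mass 786≤1989, cost 118≤548).
P5: not dominated (best cost).
P6: dominated by P8 (efficiency 90≥75, mass 786≤1792, cost 118≤481).
P7: dominated by P1 (efficiency 73≥53, mass 405≤1786, cost 66≤139).
P8: not dominated (best efficiency).

P1, P3, P5, P8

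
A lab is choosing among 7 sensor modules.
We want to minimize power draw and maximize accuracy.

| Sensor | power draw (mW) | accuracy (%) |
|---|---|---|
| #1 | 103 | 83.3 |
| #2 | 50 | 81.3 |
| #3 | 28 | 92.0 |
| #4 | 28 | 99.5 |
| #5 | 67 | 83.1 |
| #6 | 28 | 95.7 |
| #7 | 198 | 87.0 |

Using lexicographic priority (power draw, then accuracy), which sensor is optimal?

First minimize power draw: best is 28, kept {#3, #4, #6}.
Then maximize accuracy: best is 99.5, kept {#4}.

#4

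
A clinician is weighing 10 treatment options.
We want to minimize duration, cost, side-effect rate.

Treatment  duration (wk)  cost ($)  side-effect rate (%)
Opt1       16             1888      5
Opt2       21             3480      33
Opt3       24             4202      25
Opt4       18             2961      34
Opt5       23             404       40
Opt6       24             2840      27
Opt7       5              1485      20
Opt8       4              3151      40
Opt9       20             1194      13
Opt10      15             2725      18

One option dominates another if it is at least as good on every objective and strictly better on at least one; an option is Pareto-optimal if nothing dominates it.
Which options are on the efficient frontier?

Opt1: not dominated (best side-effect rate).
Opt2: dominated by Opt1 (duration 16≤21, cost 1888≤3480, side-effect rate 5≤33).
Opt3: dominated by Opt1 (duration 16≤24, cost 1888≤4202, side-effect rate 5≤25).
Opt4: dominated by Opt1 (duration 16≤18, cost 1888≤2961, side-effect rate 5≤34).
Opt5: not dominated (best cost).
Opt6: dominated by Opt1 (duration 16≤24, cost 1888≤2840, side-effect rate 5≤27).
Opt7: not dominated.
Opt8: not dominated (best duration).
Opt9: not dominated.
Opt10: not dominated.

Opt1, Opt5, Opt7, Opt8, Opt9, Opt10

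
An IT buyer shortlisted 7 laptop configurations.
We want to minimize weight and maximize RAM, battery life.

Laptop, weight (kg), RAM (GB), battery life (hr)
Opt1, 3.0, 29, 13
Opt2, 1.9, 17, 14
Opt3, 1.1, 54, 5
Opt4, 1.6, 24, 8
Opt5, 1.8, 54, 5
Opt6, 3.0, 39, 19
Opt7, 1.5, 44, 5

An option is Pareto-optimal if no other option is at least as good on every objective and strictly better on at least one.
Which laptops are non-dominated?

Opt2, Opt3, Opt4, Opt6

Opt1: dominated by Opt6 (weight 3.0≤3.0, RAM 39≥29, battery life 19≥13).
Opt2: not dominated.
Opt3: not dominated (best weight).
Opt4: not dominated.
Opt5: dominated by Opt3 (weight 1.1≤1.8, RAM 54≥54, battery life 5≥5).
Opt6: not dominated (best battery life).
Opt7: dominated by Opt3 (weight 1.1≤1.5, RAM 54≥44, battery life 5≥5).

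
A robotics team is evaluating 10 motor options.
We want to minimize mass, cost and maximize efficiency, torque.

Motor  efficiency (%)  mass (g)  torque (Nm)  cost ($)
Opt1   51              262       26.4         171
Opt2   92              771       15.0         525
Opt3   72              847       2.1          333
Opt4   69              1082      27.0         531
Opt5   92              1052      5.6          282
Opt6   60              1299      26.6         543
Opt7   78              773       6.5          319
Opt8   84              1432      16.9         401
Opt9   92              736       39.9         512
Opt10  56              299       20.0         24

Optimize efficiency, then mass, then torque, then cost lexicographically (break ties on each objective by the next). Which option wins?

Opt9

First maximize efficiency: best is 92, kept {Opt2, Opt5, Opt9}.
Then minimize mass: best is 736, kept {Opt9}.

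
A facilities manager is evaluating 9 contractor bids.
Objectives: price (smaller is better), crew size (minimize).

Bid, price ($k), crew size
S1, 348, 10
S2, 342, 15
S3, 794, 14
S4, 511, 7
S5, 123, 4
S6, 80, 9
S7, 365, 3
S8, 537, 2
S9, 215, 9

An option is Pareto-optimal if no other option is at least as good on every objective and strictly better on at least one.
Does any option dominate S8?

No

S1: worse on crew size (10 vs 2).
S2: worse on crew size (15 vs 2).
S3: worse on price (794 vs 537).
S4: worse on crew size (7 vs 2).
S5: worse on crew size (4 vs 2).
S6: worse on crew size (9 vs 2).
S7: worse on crew size (3 vs 2).
S9: worse on crew size (9 vs 2).
No option is at least as good as S8 on every objective and strictly better on one.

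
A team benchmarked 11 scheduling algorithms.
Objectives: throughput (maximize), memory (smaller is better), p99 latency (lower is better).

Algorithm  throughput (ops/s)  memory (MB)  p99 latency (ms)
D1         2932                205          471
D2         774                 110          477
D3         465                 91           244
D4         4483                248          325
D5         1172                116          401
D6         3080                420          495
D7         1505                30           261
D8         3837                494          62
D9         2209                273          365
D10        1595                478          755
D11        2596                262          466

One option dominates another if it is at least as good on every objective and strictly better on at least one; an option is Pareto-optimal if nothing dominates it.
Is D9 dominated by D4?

Yes

D4 vs D9: throughput 4483≥2209, memory 248≤273, p99 latency 325≤365 — D4 is at least as good on every objective with at least one strict improvement.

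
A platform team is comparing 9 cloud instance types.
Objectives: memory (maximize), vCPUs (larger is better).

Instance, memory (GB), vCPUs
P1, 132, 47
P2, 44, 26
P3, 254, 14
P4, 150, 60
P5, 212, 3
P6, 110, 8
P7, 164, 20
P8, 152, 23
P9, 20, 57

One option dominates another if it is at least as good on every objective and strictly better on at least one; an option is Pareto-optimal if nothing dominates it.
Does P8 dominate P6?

Yes

P8 vs P6: memory 152≥110, vCPUs 23≥8 — P8 is at least as good on every objective with at least one strict improvement.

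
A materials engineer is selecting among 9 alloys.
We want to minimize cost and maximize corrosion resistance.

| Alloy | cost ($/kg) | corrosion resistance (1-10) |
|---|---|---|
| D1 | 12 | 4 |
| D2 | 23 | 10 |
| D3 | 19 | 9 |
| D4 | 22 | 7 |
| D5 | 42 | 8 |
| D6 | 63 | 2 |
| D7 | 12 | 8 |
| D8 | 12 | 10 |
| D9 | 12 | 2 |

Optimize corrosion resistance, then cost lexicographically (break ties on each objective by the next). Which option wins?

First maximize corrosion resistance: best is 10, kept {D2, D8}.
Then minimize cost: best is 12, kept {D8}.

D8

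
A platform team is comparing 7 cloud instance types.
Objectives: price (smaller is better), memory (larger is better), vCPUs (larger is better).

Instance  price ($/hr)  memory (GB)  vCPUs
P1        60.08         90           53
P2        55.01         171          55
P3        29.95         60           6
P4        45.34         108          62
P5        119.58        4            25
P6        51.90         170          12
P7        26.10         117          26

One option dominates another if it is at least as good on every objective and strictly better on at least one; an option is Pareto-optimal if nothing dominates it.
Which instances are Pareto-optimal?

P1: dominated by P2 (price 55.01≤60.08, memory 171≥90, vCPUs 55≥53).
P2: not dominated (best memory).
P3: dominated by P7 (price 26.10≤29.95, memory 117≥60, vCPUs 26≥6).
P4: not dominated (best vCPUs).
P5: dominated by P1 (price 60.08≤119.58, memory 90≥4, vCPUs 53≥25).
P6: not dominated.
P7: not dominated (best price).

P2, P4, P6, P7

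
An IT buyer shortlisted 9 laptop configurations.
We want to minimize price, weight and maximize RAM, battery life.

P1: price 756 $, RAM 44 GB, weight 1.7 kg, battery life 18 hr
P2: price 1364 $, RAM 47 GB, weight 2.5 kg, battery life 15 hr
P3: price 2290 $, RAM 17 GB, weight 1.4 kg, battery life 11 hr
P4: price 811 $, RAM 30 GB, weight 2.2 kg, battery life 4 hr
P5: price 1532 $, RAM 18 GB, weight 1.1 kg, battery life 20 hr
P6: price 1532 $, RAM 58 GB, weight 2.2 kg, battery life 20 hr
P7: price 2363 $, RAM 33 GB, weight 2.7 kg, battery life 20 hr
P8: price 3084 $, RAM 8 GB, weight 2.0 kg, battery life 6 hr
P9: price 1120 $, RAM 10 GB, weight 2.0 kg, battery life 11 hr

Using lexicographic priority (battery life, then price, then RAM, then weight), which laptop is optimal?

First maximize battery life: best is 20, kept {P5, P6, P7}.
Then minimize price: best is 1532, kept {P5, P6}.
Then maximize RAM: best is 58, kept {P6}.

P6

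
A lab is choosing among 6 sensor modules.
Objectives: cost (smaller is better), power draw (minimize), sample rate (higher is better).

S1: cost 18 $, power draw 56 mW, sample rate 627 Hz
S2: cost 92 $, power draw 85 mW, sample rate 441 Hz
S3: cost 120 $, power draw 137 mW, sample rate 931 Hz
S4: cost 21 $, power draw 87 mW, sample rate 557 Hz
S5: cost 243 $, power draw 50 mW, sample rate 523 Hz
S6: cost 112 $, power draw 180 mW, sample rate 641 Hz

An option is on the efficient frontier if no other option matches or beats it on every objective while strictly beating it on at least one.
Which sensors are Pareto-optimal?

S1: not dominated (best cost).
S2: dominated by S1 (cost 18≤92, power draw 56≤85, sample rate 627≥441).
S3: not dominated (best sample rate).
S4: dominated by S1 (cost 18≤21, power draw 56≤87, sample rate 627≥557).
S5: not dominated (best power draw).
S6: not dominated.

S1, S3, S5, S6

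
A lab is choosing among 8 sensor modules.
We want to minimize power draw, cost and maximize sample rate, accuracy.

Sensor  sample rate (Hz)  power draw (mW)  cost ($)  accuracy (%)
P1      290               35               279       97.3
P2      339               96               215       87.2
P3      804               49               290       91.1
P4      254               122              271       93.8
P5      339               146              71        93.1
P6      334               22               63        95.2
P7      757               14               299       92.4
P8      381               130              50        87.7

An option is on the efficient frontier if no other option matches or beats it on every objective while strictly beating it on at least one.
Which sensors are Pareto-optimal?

P1: not dominated (best accuracy).
P2: not dominated.
P3: not dominated (best sample rate).
P4: dominated by P6 (sample rate 334≥254, power draw 22≤122, cost 63≤271, accuracy 95.2≥93.8).
P5: not dominated.
P6: not dominated.
P7: not dominated (best power draw).
P8: not dominated (best cost).

P1, P2, P3, P5, P6, P7, P8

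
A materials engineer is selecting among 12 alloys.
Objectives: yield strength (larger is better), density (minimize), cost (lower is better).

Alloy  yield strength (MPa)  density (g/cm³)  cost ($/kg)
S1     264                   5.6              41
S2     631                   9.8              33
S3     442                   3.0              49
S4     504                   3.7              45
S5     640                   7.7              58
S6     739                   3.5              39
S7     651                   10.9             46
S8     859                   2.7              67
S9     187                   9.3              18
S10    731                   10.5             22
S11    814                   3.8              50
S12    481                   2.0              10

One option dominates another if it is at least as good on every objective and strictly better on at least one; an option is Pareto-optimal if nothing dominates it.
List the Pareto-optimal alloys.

S1: dominated by S6 (yield strength 739≥264, density 3.5≤5.6, cost 39≤41).
S2: not dominated.
S3: dominated by S12 (yield strength 481≥442, density 2.0≤3.0, cost 10≤49).
S4: dominated by S6 (yield strength 739≥504, density 3.5≤3.7, cost 39≤45).
S5: dominated by S6 (yield strength 739≥640, density 3.5≤7.7, cost 39≤58).
S6: not dominated.
S7: dominated by S6 (yield strength 739≥651, density 3.5≤10.9, cost 39≤46).
S8: not dominated (best yield strength).
S9: dominated by S12 (yield strength 481≥187, density 2.0≤9.3, cost 10≤18).
S10: not dominated.
S11: not dominated.
S12: not dominated (best density).

S2, S6, S8, S10, S11, S12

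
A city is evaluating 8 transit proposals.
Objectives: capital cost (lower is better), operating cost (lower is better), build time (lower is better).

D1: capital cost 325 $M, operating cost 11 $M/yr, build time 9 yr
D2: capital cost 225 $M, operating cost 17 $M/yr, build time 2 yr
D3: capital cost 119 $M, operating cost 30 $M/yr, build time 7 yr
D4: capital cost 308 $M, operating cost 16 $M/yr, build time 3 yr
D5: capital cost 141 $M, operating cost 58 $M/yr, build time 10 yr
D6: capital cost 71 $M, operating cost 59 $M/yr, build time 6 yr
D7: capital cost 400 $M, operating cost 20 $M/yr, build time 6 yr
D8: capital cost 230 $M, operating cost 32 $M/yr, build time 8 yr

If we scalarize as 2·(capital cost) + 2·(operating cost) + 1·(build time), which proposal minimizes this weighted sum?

D6

D1: 2·325 + 2·11 + 1·9 = 681
D2: 2·225 + 2·17 + 1·2 = 486
D3: 2·119 + 2·30 + 1·7 = 305
D4: 2·308 + 2·16 + 1·3 = 651
D5: 2·141 + 2·58 + 1·10 = 408
D6: 2·71 + 2·59 + 1·6 = 266
D7: 2·400 + 2·20 + 1·6 = 846
D8: 2·230 + 2·32 + 1·8 = 532
Lowest: D6 at 266.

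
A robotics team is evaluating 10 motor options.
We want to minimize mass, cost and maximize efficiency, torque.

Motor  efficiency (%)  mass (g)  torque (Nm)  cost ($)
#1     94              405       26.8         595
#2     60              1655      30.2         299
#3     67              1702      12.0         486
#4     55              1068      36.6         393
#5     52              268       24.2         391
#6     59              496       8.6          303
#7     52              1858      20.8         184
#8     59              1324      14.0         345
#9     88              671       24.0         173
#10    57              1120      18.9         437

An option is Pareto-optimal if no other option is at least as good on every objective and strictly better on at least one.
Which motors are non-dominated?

#1: not dominated (best efficiency).
#2: not dominated.
#3: dominated by #9 (efficiency 88≥67, mass 671≤1702, torque 24.0≥12.0, cost 173≤486).
#4: not dominated (best torque).
#5: not dominated (best mass).
#6: not dominated.
#7: dominated by #9 (efficiency 88≥52, mass 671≤1858, torque 24.0≥20.8, cost 173≤184).
#8: dominated by #9 (efficiency 88≥59, mass 671≤1324, torque 24.0≥14.0, cost 173≤345).
#9: not dominated (best cost).
#10: dominated by #9 (efficiency 88≥57, mass 671≤1120, torque 24.0≥18.9, cost 173≤437).

#1, #2, #4, #5, #6, #9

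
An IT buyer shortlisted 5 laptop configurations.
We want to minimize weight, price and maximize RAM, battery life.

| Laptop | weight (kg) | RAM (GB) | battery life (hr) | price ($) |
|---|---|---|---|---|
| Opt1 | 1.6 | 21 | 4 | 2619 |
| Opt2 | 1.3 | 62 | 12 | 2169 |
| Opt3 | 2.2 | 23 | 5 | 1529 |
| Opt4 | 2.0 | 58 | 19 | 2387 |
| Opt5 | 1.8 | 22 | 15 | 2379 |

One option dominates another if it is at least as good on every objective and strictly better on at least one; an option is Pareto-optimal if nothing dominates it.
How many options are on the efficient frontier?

4

Opt1: dominated by Opt2 (weight 1.3≤1.6, RAM 62≥21, battery life 12≥4, price 2169≤2619).
Opt2: not dominated (best weight).
Opt3: not dominated (best price).
Opt4: not dominated (best battery life).
Opt5: not dominated.
Pareto-optimal: Opt2, Opt3, Opt4, Opt5 → 4.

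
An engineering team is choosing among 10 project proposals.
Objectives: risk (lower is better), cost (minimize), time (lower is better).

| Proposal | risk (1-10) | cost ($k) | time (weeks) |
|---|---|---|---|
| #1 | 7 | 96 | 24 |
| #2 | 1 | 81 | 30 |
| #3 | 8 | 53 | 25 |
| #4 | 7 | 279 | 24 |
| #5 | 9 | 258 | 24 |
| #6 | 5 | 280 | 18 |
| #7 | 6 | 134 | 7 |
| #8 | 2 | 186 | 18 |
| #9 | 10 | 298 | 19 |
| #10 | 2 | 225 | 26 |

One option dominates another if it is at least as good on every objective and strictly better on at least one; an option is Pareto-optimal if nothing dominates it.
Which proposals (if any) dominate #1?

#2: worse on time (30 vs 24).
#3: worse on risk (8 vs 7).
#4: worse on cost (279 vs 96).
#5: worse on risk (9 vs 7).
#6: worse on cost (280 vs 96).
#7: worse on cost (134 vs 96).
#8: worse on cost (186 vs 96).
#9: worse on risk (10 vs 7).
#10: worse on cost (225 vs 96).
No option dominates #1.

none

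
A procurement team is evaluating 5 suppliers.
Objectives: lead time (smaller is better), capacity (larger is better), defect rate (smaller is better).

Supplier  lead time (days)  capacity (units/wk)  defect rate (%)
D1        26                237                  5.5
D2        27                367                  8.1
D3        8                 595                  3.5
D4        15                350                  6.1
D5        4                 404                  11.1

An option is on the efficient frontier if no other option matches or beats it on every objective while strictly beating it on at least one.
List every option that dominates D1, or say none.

D3

D3: lead time 8≤26, capacity 595≥237, defect rate 3.5≤5.5 — dominates D1.
Others (D2, D4, D5) are each worse than D1 on at least one objective.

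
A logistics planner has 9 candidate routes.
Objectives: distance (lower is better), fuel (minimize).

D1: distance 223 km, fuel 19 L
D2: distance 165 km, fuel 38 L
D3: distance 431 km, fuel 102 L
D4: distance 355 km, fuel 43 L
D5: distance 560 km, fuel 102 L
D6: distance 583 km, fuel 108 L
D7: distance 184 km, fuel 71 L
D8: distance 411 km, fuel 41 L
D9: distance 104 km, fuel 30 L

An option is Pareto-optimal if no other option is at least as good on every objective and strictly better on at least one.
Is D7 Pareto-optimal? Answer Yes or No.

No

D2 vs D7: distance 165≤184, fuel 38≤71 — D2 is at least as good on every objective and strictly better on at least one, so D2 dominates D7.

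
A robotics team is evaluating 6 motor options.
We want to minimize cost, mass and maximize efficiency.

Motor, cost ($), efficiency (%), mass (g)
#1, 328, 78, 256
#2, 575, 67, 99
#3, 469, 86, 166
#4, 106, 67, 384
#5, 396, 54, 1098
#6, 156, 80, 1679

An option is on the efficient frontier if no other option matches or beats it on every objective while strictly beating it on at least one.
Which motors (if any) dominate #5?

#1, #4

#1: cost 328≤396, efficiency 78≥54, mass 256≤1098 — dominates #5.
#4: cost 106≤396, efficiency 67≥54, mass 384≤1098 — dominates #5.
Others (#2, #3, #6) are each worse than #5 on at least one objective.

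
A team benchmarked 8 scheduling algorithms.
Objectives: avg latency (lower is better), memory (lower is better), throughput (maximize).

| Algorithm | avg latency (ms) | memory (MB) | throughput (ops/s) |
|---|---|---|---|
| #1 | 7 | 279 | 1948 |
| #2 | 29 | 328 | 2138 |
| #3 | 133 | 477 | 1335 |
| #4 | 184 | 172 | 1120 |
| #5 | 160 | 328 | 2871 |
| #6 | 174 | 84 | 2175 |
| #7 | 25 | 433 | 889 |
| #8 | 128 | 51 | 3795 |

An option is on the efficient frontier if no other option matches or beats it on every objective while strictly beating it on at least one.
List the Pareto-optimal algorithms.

#1, #2, #8

#1: not dominated (best avg latency).
#2: not dominated.
#3: dominated by #1 (avg latency 7≤133, memory 279≤477, throughput 1948≥1335).
#4: dominated by #6 (avg latency 174≤184, memory 84≤172, throughput 2175≥1120).
#5: dominated by #8 (avg latency 128≤160, memory 51≤328, throughput 3795≥2871).
#6: dominated by #8 (avg latency 128≤174, memory 51≤84, throughput 3795≥2175).
#7: dominated by #1 (avg latency 7≤25, memory 279≤433, throughput 1948≥889).
#8: not dominated (best memory).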